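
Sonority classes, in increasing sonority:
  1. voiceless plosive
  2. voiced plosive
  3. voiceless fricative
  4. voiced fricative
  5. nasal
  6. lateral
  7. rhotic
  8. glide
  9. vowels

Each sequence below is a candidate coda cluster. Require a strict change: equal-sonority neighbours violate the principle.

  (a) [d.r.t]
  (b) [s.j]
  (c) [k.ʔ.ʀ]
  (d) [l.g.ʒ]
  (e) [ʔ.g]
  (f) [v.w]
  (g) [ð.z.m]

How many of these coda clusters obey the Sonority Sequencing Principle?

0

(a) [d.r.t]: profile 2-7-1 — violates.
(b) [s.j]: profile 3-8 — violates.
(c) [k.ʔ.ʀ]: profile 1-1-7 — violates.
(d) [l.g.ʒ]: profile 6-2-4 — violates.
(e) [ʔ.g]: profile 1-2 — violates.
(f) [v.w]: profile 4-8 — violates.
(g) [ð.z.m]: profile 4-4-5 — violates.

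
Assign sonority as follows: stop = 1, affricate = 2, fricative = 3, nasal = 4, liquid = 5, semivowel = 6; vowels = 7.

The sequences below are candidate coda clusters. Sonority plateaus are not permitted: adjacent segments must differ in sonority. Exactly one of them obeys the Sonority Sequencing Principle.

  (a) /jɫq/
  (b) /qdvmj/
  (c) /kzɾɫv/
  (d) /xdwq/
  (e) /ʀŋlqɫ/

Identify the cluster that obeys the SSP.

a

(a) /jɫq/: profile 6-5-1 — obeys.
(b) /qdvmj/: profile 1-1-3-4-6 — violates.
(c) /kzɾɫv/: profile 1-3-5-5-3 — violates.
(d) /xdwq/: profile 3-1-6-1 — violates.
(e) /ʀŋlqɫ/: profile 5-4-5-1-5 — violates.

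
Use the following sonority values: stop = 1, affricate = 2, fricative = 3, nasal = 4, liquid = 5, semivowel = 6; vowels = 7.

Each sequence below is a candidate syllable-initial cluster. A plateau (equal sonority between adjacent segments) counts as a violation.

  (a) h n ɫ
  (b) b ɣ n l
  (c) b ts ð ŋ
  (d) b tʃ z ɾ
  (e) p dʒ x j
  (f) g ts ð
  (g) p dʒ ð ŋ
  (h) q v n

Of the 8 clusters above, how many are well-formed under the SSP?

8

(a) h n ɫ: profile 3-4-5 — obeys.
(b) b ɣ n l: profile 1-3-4-5 — obeys.
(c) b ts ð ŋ: profile 1-2-3-4 — obeys.
(d) b tʃ z ɾ: profile 1-2-3-5 — obeys.
(e) p dʒ x j: profile 1-2-3-6 — obeys.
(f) g ts ð: profile 1-2-3 — obeys.
(g) p dʒ ð ŋ: profile 1-2-3-4 — obeys.
(h) q v n: profile 1-3-4 — obeys.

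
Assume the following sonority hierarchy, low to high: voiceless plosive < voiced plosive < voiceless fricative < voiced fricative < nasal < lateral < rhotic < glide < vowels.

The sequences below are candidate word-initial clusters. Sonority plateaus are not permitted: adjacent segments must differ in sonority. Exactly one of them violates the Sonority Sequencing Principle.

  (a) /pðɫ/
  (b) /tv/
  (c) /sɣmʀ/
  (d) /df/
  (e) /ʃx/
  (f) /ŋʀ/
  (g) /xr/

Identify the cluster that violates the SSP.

(a) 1-4-6 → obeys
(b) 1-4 → obeys
(c) 3-4-5-7 → obeys
(d) 2-3 → obeys
(e) 3-3 → violates
(f) 5-7 → obeys
(g) 3-7 → obeys

e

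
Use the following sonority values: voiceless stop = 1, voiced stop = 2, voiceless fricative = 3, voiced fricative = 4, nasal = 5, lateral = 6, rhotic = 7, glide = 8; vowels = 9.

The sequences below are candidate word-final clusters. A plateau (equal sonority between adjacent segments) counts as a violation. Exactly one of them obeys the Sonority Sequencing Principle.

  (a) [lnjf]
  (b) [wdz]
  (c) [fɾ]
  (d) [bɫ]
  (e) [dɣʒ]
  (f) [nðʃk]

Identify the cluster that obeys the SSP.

f

(a) [lnjf]: profile 6-5-8-3 — violates.
(b) [wdz]: profile 8-2-4 — violates.
(c) [fɾ]: profile 3-7 — violates.
(d) [bɫ]: profile 2-6 — violates.
(e) [dɣʒ]: profile 2-4-4 — violates.
(f) [nðʃk]: profile 5-4-3-1 — obeys.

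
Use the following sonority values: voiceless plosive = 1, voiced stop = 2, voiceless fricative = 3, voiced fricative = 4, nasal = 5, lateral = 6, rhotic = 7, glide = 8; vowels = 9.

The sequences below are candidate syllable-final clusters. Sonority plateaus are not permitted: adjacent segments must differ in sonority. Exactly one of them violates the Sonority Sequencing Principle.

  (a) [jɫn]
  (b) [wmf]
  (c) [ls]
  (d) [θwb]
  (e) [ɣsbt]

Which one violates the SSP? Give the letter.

(a) 8-6-5 → obeys
(b) 8-5-3 → obeys
(c) 6-3 → obeys
(d) 3-8-2 → violates
(e) 4-3-2-1 → obeys

d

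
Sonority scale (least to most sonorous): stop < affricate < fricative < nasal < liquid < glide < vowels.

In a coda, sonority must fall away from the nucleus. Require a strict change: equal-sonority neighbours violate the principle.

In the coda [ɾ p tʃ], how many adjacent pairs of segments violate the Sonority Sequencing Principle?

1

/ɾ/ — liquid, sonority 5.
/p/ — stop, sonority 1.
/tʃ/ — affricate, sonority 2.
/ɾ/→/p/: 5→1 (falls) — ok.
/p/→/tʃ/: 1→2 (does not fall) — violation.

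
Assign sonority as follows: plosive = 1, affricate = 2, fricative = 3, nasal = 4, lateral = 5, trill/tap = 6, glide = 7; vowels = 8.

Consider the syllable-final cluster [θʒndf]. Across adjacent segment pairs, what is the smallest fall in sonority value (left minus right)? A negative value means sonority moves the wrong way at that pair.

-2

/θ/ — fricative, sonority 3.
/ʒ/ — fricative, sonority 3.
/n/ — nasal, sonority 4.
/d/ — plosive, sonority 1.
/f/ — fricative, sonority 3.
/θ/→/ʒ/: change +0.
/ʒ/→/n/: change -1.
/n/→/d/: change +3.
/d/→/f/: change -2.
Minimum = -2.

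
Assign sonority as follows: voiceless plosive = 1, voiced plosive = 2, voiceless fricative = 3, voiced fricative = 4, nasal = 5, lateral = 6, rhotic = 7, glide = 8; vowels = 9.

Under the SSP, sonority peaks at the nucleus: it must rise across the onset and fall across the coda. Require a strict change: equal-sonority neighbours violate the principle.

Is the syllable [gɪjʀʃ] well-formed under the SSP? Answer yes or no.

yes

Onset: /g/ is a voiced plosive (sonority 2); then the nucleus /ɪ/ (sonority 9).
Onset profile 2-9 — rises to the nucleus.
Coda: /j/ is a glide (sonority 8), /ʀ/ is a rhotic (sonority 7), /ʃ/ is a voiceless fricative (sonority 3).
Coda profile 9-8-7-3 — falls from the nucleus.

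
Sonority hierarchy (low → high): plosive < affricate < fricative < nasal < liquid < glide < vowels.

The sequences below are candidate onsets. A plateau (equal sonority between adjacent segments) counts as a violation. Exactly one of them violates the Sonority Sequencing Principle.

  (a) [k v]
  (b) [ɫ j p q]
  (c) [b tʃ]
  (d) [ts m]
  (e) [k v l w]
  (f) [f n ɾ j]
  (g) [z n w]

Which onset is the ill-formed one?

(a) sonority 1-3: well-formed.
(b) sonority 5-6-1-1: ill-formed.
(c) sonority 1-2: well-formed.
(d) sonority 2-4: well-formed.
(e) sonority 1-3-5-6: well-formed.
(f) sonority 3-4-5-6: well-formed.
(g) sonority 3-4-6: well-formed.

b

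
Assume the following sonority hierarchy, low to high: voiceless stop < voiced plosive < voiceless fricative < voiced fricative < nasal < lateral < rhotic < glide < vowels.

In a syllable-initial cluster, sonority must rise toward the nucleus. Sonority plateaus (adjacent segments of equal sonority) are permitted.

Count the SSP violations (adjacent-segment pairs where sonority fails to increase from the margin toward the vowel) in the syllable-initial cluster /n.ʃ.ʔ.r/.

2

/n/: nasal = 5.
/ʃ/: voiceless fricative = 3.
/ʔ/: voiceless stop = 1.
/r/: rhotic = 7.
/n/→/ʃ/: 5→3 (does not rise) — violation.
/ʃ/→/ʔ/: 3→1 (does not rise) — violation.
/ʔ/→/r/: 1→7 (rises) — ok.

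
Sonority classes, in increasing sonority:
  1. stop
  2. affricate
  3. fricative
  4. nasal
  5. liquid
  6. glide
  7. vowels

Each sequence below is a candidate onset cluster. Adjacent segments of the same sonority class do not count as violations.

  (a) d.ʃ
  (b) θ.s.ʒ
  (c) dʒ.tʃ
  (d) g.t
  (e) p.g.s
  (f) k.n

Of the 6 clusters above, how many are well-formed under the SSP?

6

(a) d.ʃ: profile 1-3 — obeys.
(b) θ.s.ʒ: profile 3-3-3 — obeys.
(c) dʒ.tʃ: profile 2-2 — obeys.
(d) g.t: profile 1-1 — obeys.
(e) p.g.s: profile 1-1-3 — obeys.
(f) k.n: profile 1-4 — obeys.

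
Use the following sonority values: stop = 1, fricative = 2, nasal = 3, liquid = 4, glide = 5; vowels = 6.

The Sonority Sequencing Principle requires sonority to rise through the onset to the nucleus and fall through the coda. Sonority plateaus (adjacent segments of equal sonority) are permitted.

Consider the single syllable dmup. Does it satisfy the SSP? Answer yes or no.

Onset: /d/ is a stop (sonority 1), /m/ is a nasal (sonority 3); then the nucleus /u/ (sonority 6).
Onset profile 1-3-6 — rises to the nucleus.
Coda: /p/ is a stop (sonority 1).
Coda profile 6-1 — falls from the nucleus.

yes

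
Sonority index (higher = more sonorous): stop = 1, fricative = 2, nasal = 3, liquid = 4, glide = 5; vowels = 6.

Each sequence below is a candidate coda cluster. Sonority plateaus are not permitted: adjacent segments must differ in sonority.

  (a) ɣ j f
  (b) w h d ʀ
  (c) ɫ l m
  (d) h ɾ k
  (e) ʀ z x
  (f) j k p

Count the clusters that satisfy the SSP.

(a) 2-5-2 → violates
(b) 5-2-1-4 → violates
(c) 4-4-3 → violates
(d) 2-4-1 → violates
(e) 4-2-2 → violates
(f) 5-1-1 → violates

0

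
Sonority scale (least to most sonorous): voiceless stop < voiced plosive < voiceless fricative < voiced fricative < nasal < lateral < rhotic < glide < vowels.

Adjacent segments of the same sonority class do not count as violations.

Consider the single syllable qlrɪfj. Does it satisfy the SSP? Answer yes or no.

Onset: /q/ is a voiceless stop (sonority 1), /l/ is a lateral (sonority 6), /r/ is a rhotic (sonority 7); then the nucleus /ɪ/ (sonority 9).
Onset profile 1-6-7-9 — rises to the nucleus.
Coda: /f/ is a voiceless fricative (sonority 3), /j/ is a glide (sonority 8).
Coda profile 9-3-8 — does not fall throughout.

no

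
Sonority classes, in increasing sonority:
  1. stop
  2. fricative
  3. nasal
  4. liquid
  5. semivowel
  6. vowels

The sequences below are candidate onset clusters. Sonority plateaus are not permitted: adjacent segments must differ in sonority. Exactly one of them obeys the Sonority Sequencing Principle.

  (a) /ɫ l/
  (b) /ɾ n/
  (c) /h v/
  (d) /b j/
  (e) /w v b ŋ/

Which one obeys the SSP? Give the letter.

d

(a) 4-4 → violates
(b) 4-3 → violates
(c) 2-2 → violates
(d) 1-5 → obeys
(e) 5-2-1-3 → violates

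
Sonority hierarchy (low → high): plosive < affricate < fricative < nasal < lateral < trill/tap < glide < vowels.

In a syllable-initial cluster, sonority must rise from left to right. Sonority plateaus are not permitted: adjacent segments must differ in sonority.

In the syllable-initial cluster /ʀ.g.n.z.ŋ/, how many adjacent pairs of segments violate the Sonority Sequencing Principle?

/ʀ/: trill/tap = 6.
/g/: plosive = 1.
/n/: nasal = 4.
/z/: fricative = 3.
/ŋ/: nasal = 4.
/ʀ/→/g/: 6→1 (does not rise) — violation.
/g/→/n/: 1→4 (rises) — ok.
/n/→/z/: 4→3 (does not rise) — violation.
/z/→/ŋ/: 3→4 (rises) — ok.

2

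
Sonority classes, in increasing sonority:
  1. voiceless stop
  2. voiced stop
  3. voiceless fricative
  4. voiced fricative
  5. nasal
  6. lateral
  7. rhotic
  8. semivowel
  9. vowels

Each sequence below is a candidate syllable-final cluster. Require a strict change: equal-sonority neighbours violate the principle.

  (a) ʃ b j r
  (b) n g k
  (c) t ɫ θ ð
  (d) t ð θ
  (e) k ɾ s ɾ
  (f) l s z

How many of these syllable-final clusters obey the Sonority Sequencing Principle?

(a) ʃ b j r: profile 3-2-8-7 — violates.
(b) n g k: profile 5-2-1 — obeys.
(c) t ɫ θ ð: profile 1-6-3-4 — violates.
(d) t ð θ: profile 1-4-3 — violates.
(e) k ɾ s ɾ: profile 1-7-3-7 — violates.
(f) l s z: profile 6-3-4 — violates.

1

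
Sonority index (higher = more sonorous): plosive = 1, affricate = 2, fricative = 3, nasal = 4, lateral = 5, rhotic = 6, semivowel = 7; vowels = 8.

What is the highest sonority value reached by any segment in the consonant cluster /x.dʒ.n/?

/x/ — fricative, sonority 3.
/dʒ/ — affricate, sonority 2.
/n/ — nasal, sonority 4.
The maximum is 4.

4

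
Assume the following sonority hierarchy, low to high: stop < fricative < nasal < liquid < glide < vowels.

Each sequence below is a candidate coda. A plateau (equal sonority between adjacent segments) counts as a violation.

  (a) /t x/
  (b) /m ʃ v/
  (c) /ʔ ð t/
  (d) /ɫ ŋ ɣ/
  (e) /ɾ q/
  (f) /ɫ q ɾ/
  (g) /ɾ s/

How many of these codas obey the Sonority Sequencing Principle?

(a) /t x/: profile 1-2 — violates.
(b) /m ʃ v/: profile 3-2-2 — violates.
(c) /ʔ ð t/: profile 1-2-1 — violates.
(d) /ɫ ŋ ɣ/: profile 4-3-2 — obeys.
(e) /ɾ q/: profile 4-1 — obeys.
(f) /ɫ q ɾ/: profile 4-1-4 — violates.
(g) /ɾ s/: profile 4-2 — obeys.

3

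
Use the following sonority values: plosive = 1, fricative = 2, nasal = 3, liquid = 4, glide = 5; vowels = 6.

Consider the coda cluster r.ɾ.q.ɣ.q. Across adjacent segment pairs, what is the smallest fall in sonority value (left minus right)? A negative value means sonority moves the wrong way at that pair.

-1

/r/ — liquid, sonority 4.
/ɾ/ — liquid, sonority 4.
/q/ — plosive, sonority 1.
/ɣ/ — fricative, sonority 2.
/q/ — plosive, sonority 1.
/r/→/ɾ/: change +0.
/ɾ/→/q/: change +3.
/q/→/ɣ/: change -1.
/ɣ/→/q/: change +1.
Minimum = -1.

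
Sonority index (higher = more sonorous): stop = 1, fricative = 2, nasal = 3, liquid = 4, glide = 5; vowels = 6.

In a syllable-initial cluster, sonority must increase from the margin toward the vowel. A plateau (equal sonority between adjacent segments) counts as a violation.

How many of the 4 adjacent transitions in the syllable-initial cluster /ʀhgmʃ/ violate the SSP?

3

/ʀ/ is a liquid (sonority 4).
/h/ is a fricative (sonority 2).
/g/ is a stop (sonority 1).
/m/ is a nasal (sonority 3).
/ʃ/ is a fricative (sonority 2).
/ʀ/→/h/: 4→2 (does not rise) — violation.
/h/→/g/: 2→1 (does not rise) — violation.
/g/→/m/: 1→3 (rises) — ok.
/m/→/ʃ/: 3→2 (does not rise) — violation.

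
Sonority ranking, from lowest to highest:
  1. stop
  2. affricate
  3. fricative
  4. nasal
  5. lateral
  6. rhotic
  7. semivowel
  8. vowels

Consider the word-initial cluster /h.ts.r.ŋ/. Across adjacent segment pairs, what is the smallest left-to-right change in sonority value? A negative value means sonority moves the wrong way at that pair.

/h/ — fricative, sonority 3.
/ts/ — affricate, sonority 2.
/r/ — rhotic, sonority 6.
/ŋ/ — nasal, sonority 4.
/h/→/ts/: change -1.
/ts/→/r/: change +4.
/r/→/ŋ/: change -2.
Minimum = -2.

-2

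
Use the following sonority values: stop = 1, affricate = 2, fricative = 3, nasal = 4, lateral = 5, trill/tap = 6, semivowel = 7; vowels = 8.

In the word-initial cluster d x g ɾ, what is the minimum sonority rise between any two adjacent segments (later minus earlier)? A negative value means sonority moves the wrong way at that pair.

-2

/d/ — stop, sonority 1.
/x/ — fricative, sonority 3.
/g/ — stop, sonority 1.
/ɾ/ — trill/tap, sonority 6.
/d/→/x/: change +2.
/x/→/g/: change -2.
/g/→/ɾ/: change +5.
Minimum = -2.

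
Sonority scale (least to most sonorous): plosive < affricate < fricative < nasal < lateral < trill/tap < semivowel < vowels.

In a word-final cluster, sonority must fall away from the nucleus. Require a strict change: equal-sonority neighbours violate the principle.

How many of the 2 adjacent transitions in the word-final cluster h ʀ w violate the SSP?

/h/ — fricative, sonority 3.
/ʀ/ — trill/tap, sonority 6.
/w/ — semivowel, sonority 7.
/h/→/ʀ/: 3→6 (does not fall) — violation.
/ʀ/→/w/: 6→7 (does not fall) — violation.

2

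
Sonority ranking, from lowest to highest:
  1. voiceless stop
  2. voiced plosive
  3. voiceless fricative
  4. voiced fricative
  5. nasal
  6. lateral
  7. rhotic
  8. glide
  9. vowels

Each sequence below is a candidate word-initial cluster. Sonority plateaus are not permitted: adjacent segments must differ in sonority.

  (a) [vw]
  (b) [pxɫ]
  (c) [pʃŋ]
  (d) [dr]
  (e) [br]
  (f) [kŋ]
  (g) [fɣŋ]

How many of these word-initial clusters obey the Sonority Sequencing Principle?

(a) [vw]: profile 4-8 — obeys.
(b) [pxɫ]: profile 1-3-6 — obeys.
(c) [pʃŋ]: profile 1-3-5 — obeys.
(d) [dr]: profile 2-7 — obeys.
(e) [br]: profile 2-7 — obeys.
(f) [kŋ]: profile 1-5 — obeys.
(g) [fɣŋ]: profile 3-4-5 — obeys.

7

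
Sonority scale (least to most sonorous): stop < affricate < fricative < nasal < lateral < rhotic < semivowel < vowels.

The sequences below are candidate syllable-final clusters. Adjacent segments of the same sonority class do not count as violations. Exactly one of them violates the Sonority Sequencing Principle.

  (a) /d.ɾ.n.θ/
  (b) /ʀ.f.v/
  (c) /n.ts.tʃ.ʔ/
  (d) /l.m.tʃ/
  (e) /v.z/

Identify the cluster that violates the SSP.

a

(a) /d.ɾ.n.θ/: profile 1-6-4-3 — violates.
(b) /ʀ.f.v/: profile 6-3-3 — obeys.
(c) /n.ts.tʃ.ʔ/: profile 4-2-2-1 — obeys.
(d) /l.m.tʃ/: profile 5-4-2 — obeys.
(e) /v.z/: profile 3-3 — obeys.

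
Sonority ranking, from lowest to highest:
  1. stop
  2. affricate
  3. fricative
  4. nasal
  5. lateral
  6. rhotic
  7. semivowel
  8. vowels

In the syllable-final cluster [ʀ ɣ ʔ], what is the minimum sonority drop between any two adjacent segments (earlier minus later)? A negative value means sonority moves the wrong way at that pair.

2

/ʀ/: rhotic = 6.
/ɣ/: fricative = 3.
/ʔ/: stop = 1.
/ʀ/→/ɣ/: change +3.
/ɣ/→/ʔ/: change +2.
Minimum = 2.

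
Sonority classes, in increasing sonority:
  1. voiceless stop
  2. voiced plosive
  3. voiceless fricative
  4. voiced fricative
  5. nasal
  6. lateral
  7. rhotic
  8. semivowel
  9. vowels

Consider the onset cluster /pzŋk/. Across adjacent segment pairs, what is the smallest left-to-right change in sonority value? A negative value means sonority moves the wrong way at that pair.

-4

/p/ is a voiceless stop (sonority 1).
/z/ is a voiced fricative (sonority 4).
/ŋ/ is a nasal (sonority 5).
/k/ is a voiceless stop (sonority 1).
/p/→/z/: change +3.
/z/→/ŋ/: change +1.
/ŋ/→/k/: change -4.
Minimum = -4.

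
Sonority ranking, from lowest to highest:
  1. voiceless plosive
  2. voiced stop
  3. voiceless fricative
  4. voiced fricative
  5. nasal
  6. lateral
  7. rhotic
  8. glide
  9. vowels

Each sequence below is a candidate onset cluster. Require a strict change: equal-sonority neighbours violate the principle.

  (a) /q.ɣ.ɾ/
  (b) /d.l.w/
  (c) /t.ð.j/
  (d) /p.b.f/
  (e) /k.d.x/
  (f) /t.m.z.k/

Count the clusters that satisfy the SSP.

(a) /q.ɣ.ɾ/: profile 1-4-7 — obeys.
(b) /d.l.w/: profile 2-6-8 — obeys.
(c) /t.ð.j/: profile 1-4-8 — obeys.
(d) /p.b.f/: profile 1-2-3 — obeys.
(e) /k.d.x/: profile 1-2-3 — obeys.
(f) /t.m.z.k/: profile 1-5-4-1 — violates.

5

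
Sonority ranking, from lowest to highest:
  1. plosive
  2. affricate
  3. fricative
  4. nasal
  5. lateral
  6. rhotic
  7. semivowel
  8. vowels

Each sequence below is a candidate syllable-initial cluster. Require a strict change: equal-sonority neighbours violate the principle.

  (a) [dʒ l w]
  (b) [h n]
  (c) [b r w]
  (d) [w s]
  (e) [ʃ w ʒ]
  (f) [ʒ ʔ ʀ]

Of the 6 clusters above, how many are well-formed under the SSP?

3

(a) [dʒ l w]: profile 2-5-7 — obeys.
(b) [h n]: profile 3-4 — obeys.
(c) [b r w]: profile 1-6-7 — obeys.
(d) [w s]: profile 7-3 — violates.
(e) [ʃ w ʒ]: profile 3-7-3 — violates.
(f) [ʒ ʔ ʀ]: profile 3-1-6 — violates.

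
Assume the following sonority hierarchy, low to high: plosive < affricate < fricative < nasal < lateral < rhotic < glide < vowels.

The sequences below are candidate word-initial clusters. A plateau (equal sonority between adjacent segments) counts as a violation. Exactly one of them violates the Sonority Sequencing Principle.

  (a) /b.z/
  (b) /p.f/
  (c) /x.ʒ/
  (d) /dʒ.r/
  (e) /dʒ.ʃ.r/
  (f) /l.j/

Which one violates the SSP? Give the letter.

c

(a) sonority 1-3: well-formed.
(b) sonority 1-3: well-formed.
(c) sonority 3-3: ill-formed.
(d) sonority 2-6: well-formed.
(e) sonority 2-3-6: well-formed.
(f) sonority 5-7: well-formed.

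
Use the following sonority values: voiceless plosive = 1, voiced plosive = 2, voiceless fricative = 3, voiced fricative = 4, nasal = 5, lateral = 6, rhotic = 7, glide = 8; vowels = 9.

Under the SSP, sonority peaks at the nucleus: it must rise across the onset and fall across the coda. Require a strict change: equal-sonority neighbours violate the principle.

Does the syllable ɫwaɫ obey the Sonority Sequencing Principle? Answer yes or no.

yes

Onset: /ɫ/ is a lateral (sonority 6), /w/ is a glide (sonority 8); then the nucleus /a/ (sonority 9).
Onset profile 6-8-9 — rises to the nucleus.
Coda: /ɫ/ is a lateral (sonority 6).
Coda profile 9-6 — falls from the nucleus.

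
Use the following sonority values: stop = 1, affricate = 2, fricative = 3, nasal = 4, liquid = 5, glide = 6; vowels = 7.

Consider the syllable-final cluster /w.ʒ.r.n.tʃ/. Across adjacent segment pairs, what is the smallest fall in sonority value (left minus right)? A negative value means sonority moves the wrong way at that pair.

-2

/w/ — glide, sonority 6.
/ʒ/ — fricative, sonority 3.
/r/ — liquid, sonority 5.
/n/ — nasal, sonority 4.
/tʃ/ — affricate, sonority 2.
/w/→/ʒ/: change +3.
/ʒ/→/r/: change -2.
/r/→/n/: change +1.
/n/→/tʃ/: change +2.
Minimum = -2.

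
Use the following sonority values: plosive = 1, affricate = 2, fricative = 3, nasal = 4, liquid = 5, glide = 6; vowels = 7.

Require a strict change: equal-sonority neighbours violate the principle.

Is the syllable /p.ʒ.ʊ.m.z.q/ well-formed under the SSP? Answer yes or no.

Onset: /p/ is a plosive (sonority 1), /ʒ/ is a fricative (sonority 3); then the nucleus /ʊ/ (sonority 7).
Onset profile 1-3-7 — rises to the nucleus.
Coda: /m/ is a nasal (sonority 4), /z/ is a fricative (sonority 3), /q/ is a plosive (sonority 1).
Coda profile 7-4-3-1 — falls from the nucleus.

yes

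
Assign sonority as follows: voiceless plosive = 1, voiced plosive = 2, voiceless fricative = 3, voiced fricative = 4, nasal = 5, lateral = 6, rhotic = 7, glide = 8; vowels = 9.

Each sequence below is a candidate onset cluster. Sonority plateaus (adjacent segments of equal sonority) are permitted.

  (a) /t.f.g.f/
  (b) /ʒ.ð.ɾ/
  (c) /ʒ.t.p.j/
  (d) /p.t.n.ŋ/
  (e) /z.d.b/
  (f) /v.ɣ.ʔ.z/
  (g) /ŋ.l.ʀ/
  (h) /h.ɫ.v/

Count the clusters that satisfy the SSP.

3

(a) /t.f.g.f/: profile 1-3-2-3 — violates.
(b) /ʒ.ð.ɾ/: profile 4-4-7 — obeys.
(c) /ʒ.t.p.j/: profile 4-1-1-8 — violates.
(d) /p.t.n.ŋ/: profile 1-1-5-5 — obeys.
(e) /z.d.b/: profile 4-2-2 — violates.
(f) /v.ɣ.ʔ.z/: profile 4-4-1-4 — violates.
(g) /ŋ.l.ʀ/: profile 5-6-7 — obeys.
(h) /h.ɫ.v/: profile 3-6-4 — violates.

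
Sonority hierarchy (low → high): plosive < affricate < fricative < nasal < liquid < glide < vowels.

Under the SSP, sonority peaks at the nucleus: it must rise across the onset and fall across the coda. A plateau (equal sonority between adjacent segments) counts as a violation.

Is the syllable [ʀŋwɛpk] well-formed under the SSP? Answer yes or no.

Onset: /ʀ/ is a liquid (sonority 5), /ŋ/ is a nasal (sonority 4), /w/ is a glide (sonority 6); then the nucleus /ɛ/ (sonority 7).
Onset profile 5-4-6-7 — does not strictly rise throughout.
Coda: /p/ is a plosive (sonority 1), /k/ is a plosive (sonority 1).
Coda profile 7-1-1 — does not strictly fall throughout.

no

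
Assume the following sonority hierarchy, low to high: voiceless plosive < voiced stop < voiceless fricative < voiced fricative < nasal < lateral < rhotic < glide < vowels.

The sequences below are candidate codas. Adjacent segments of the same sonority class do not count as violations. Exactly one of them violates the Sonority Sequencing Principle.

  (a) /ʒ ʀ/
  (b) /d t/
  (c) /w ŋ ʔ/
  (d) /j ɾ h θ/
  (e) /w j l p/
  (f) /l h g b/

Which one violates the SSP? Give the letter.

a

(a) 4-7 → violates
(b) 2-1 → obeys
(c) 8-5-1 → obeys
(d) 8-7-3-3 → obeys
(e) 8-8-6-1 → obeys
(f) 6-3-2-2 → obeys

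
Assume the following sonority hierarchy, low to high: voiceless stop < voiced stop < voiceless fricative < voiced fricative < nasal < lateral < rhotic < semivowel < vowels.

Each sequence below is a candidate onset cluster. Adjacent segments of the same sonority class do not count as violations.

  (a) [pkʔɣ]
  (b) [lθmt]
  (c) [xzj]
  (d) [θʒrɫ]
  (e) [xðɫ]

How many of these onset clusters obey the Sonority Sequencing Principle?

3

(a) sonority 1-1-1-4: well-formed.
(b) sonority 6-3-5-1: ill-formed.
(c) sonority 3-4-8: well-formed.
(d) sonority 3-4-7-6: ill-formed.
(e) sonority 3-4-6: well-formed.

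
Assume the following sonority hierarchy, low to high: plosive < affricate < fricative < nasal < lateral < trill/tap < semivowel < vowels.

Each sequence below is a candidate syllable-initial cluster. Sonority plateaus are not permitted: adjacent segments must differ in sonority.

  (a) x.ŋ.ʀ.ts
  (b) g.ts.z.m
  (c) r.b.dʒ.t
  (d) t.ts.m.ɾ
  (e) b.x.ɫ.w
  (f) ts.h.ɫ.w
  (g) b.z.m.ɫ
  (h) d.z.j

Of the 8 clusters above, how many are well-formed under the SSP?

6

(a) sonority 3-4-6-2: ill-formed.
(b) sonority 1-2-3-4: well-formed.
(c) sonority 6-1-2-1: ill-formed.
(d) sonority 1-2-4-6: well-formed.
(e) sonority 1-3-5-7: well-formed.
(f) sonority 2-3-5-7: well-formed.
(g) sonority 1-3-4-5: well-formed.
(h) sonority 1-3-7: well-formed.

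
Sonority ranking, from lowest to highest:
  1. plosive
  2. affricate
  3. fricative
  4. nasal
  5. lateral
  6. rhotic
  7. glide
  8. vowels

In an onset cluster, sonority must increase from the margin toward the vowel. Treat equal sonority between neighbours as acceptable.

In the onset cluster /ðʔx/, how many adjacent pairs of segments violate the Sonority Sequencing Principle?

1

/ð/ — fricative, sonority 3.
/ʔ/ — plosive, sonority 1.
/x/ — fricative, sonority 3.
/ð/→/ʔ/: 3→1 (does not rise) — violation.
/ʔ/→/x/: 1→3 (rises) — ok.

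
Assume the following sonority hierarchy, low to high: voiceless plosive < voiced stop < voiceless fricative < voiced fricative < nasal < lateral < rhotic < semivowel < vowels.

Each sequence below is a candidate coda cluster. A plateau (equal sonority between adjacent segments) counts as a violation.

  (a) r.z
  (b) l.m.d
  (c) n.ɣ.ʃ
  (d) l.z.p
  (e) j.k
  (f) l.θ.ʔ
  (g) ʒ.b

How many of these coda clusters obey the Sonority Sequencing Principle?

(a) 7-4 → obeys
(b) 6-5-2 → obeys
(c) 5-4-3 → obeys
(d) 6-4-1 → obeys
(e) 8-1 → obeys
(f) 6-3-1 → obeys
(g) 4-2 → obeys

7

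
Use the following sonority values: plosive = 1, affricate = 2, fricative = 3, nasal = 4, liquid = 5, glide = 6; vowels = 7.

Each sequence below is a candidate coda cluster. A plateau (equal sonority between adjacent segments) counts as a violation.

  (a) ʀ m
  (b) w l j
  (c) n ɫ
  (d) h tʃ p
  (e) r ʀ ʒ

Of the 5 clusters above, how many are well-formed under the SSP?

2

(a) ʀ m: profile 5-4 — obeys.
(b) w l j: profile 6-5-6 — violates.
(c) n ɫ: profile 4-5 — violates.
(d) h tʃ p: profile 3-2-1 — obeys.
(e) r ʀ ʒ: profile 5-5-3 — violates.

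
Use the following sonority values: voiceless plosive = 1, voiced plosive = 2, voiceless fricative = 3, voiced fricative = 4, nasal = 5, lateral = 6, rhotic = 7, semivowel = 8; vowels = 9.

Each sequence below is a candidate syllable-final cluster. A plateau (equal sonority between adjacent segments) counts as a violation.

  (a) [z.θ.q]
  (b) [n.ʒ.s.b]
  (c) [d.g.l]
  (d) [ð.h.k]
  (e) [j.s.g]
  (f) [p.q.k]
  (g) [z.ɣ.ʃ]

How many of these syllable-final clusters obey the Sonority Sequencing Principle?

4

(a) [z.θ.q]: profile 4-3-1 — obeys.
(b) [n.ʒ.s.b]: profile 5-4-3-2 — obeys.
(c) [d.g.l]: profile 2-2-6 — violates.
(d) [ð.h.k]: profile 4-3-1 — obeys.
(e) [j.s.g]: profile 8-3-2 — obeys.
(f) [p.q.k]: profile 1-1-1 — violates.
(g) [z.ɣ.ʃ]: profile 4-4-3 — violates.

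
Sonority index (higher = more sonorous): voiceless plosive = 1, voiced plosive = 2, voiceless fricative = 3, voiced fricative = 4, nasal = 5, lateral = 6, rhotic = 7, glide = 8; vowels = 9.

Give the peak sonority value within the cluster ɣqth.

/ɣ/: voiced fricative = 4.
/q/: voiceless plosive = 1.
/t/: voiceless plosive = 1.
/h/: voiceless fricative = 3.
The maximum is 4.

4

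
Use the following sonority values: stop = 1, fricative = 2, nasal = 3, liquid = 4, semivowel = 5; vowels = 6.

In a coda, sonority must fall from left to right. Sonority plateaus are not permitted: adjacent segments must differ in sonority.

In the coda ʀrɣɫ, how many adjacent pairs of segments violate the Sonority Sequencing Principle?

/ʀ/: liquid = 4.
/r/: liquid = 4.
/ɣ/: fricative = 2.
/ɫ/: liquid = 4.
/ʀ/→/r/: 4→4 (plateau) — violation.
/r/→/ɣ/: 4→2 (falls) — ok.
/ɣ/→/ɫ/: 2→4 (does not fall) — violation.

2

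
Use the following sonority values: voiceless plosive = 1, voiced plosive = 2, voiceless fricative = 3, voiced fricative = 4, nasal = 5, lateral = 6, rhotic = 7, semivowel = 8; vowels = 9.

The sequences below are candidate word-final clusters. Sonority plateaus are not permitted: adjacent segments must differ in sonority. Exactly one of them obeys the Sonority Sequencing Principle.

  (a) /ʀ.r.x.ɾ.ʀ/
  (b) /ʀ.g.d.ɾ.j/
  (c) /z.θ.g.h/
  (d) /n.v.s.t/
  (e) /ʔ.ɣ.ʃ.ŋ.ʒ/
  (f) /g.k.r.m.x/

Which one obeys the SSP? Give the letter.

(a) 7-7-3-7-7 → violates
(b) 7-2-2-7-8 → violates
(c) 4-3-2-3 → violates
(d) 5-4-3-1 → obeys
(e) 1-4-3-5-4 → violates
(f) 2-1-7-5-3 → violates

d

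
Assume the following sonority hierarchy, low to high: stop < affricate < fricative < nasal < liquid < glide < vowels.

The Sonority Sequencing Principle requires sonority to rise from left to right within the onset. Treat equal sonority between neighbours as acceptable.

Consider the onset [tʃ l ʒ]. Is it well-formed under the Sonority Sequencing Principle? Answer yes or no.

no

/tʃ/ is an affricate (sonority 2).
/l/ is a liquid (sonority 5).
/ʒ/ is a fricative (sonority 3).
The profile is 2-5-3. Between /l/ (5) and /ʒ/ (3) sonority does not rise, so the cluster violates the SSP.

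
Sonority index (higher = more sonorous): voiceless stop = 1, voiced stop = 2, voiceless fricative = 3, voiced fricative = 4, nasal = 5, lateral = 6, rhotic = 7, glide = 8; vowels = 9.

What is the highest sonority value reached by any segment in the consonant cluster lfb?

6

/l/ — lateral, sonority 6.
/f/ — voiceless fricative, sonority 3.
/b/ — voiced stop, sonority 2.
The maximum is 6.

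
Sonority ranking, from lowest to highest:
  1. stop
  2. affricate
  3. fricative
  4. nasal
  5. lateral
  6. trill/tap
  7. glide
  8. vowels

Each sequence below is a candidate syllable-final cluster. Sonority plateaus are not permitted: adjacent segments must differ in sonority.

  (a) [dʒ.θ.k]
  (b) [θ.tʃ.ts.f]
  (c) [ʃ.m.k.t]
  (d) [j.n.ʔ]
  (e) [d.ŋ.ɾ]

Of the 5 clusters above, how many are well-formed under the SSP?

(a) 2-3-1 → violates
(b) 3-2-2-3 → violates
(c) 3-4-1-1 → violates
(d) 7-4-1 → obeys
(e) 1-4-6 → violates

1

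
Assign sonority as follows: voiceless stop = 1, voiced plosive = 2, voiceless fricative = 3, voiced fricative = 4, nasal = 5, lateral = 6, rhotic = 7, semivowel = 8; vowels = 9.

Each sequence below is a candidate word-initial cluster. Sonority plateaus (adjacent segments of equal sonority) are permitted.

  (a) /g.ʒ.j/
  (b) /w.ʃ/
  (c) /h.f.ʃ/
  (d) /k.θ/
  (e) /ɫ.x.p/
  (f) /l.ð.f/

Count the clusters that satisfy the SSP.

3

(a) sonority 2-4-8: well-formed.
(b) sonority 8-3: ill-formed.
(c) sonority 3-3-3: well-formed.
(d) sonority 1-3: well-formed.
(e) sonority 6-3-1: ill-formed.
(f) sonority 6-4-3: ill-formed.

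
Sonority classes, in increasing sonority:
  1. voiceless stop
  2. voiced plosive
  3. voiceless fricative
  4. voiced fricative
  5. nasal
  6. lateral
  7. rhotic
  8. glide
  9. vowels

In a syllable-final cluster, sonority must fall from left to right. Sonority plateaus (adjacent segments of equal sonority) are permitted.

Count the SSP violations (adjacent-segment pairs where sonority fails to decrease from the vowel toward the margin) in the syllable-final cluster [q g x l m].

3

/q/ is a voiceless stop (sonority 1).
/g/ is a voiced plosive (sonority 2).
/x/ is a voiceless fricative (sonority 3).
/l/ is a lateral (sonority 6).
/m/ is a nasal (sonority 5).
/q/→/g/: 1→2 (does not fall) — violation.
/g/→/x/: 2→3 (does not fall) — violation.
/x/→/l/: 3→6 (does not fall) — violation.
/l/→/m/: 6→5 (falls) — ok.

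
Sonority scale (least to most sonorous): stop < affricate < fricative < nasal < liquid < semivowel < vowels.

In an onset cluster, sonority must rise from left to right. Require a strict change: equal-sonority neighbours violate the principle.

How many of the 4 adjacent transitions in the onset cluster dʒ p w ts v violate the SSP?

2

/dʒ/ is an affricate (sonority 2).
/p/ is a stop (sonority 1).
/w/ is a semivowel (sonority 6).
/ts/ is an affricate (sonority 2).
/v/ is a fricative (sonority 3).
/dʒ/→/p/: 2→1 (does not rise) — violation.
/p/→/w/: 1→6 (rises) — ok.
/w/→/ts/: 6→2 (does not rise) — violation.
/ts/→/v/: 2→3 (rises) — ok.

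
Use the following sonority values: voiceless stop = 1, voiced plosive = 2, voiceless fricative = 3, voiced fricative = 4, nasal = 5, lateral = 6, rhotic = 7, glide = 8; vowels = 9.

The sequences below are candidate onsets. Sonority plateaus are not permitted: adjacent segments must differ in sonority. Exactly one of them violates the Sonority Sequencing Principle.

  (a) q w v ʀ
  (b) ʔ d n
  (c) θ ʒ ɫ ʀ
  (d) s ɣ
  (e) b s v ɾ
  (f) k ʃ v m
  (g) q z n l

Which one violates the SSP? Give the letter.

a

(a) 1-8-4-7 → violates
(b) 1-2-5 → obeys
(c) 3-4-6-7 → obeys
(d) 3-4 → obeys
(e) 2-3-4-7 → obeys
(f) 1-3-4-5 → obeys
(g) 1-4-5-6 → obeys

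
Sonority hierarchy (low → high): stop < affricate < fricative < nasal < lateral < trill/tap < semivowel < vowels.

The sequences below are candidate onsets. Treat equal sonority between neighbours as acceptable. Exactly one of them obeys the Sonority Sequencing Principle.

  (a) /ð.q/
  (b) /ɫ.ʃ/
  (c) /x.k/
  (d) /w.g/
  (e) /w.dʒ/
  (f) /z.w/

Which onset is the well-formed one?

f

(a) /ð.q/: profile 3-1 — violates.
(b) /ɫ.ʃ/: profile 5-3 — violates.
(c) /x.k/: profile 3-1 — violates.
(d) /w.g/: profile 7-1 — violates.
(e) /w.dʒ/: profile 7-2 — violates.
(f) /z.w/: profile 3-7 — obeys.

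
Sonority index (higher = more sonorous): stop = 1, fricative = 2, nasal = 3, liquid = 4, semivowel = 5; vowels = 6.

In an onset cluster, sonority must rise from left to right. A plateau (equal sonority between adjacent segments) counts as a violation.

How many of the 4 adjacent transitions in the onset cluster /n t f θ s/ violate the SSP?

3

/n/: nasal = 3.
/t/: stop = 1.
/f/: fricative = 2.
/θ/: fricative = 2.
/s/: fricative = 2.
/n/→/t/: 3→1 (does not rise) — violation.
/t/→/f/: 1→2 (rises) — ok.
/f/→/θ/: 2→2 (plateau) — violation.
/θ/→/s/: 2→2 (plateau) — violation.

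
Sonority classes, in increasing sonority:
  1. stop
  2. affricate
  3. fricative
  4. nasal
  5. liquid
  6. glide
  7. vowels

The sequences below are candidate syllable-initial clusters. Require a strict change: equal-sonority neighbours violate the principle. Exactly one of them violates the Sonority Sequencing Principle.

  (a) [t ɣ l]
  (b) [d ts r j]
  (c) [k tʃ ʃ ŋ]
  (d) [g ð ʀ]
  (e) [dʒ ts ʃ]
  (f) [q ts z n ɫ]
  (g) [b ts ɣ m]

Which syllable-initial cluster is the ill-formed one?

e

(a) [t ɣ l]: profile 1-3-5 — obeys.
(b) [d ts r j]: profile 1-2-5-6 — obeys.
(c) [k tʃ ʃ ŋ]: profile 1-2-3-4 — obeys.
(d) [g ð ʀ]: profile 1-3-5 — obeys.
(e) [dʒ ts ʃ]: profile 2-2-3 — violates.
(f) [q ts z n ɫ]: profile 1-2-3-4-5 — obeys.
(g) [b ts ɣ m]: profile 1-2-3-4 — obeys.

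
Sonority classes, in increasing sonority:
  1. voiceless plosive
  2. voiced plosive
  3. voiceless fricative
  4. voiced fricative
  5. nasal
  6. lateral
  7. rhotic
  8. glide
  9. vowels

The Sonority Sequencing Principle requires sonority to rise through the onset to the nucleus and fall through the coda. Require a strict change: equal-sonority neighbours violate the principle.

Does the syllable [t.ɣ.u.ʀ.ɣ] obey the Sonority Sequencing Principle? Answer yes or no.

yes

Onset: /t/ is a voiceless plosive (sonority 1), /ɣ/ is a voiced fricative (sonority 4); then the nucleus /u/ (sonority 9).
Onset profile 1-4-9 — rises to the nucleus.
Coda: /ʀ/ is a rhotic (sonority 7), /ɣ/ is a voiced fricative (sonority 4).
Coda profile 9-7-4 — falls from the nucleus.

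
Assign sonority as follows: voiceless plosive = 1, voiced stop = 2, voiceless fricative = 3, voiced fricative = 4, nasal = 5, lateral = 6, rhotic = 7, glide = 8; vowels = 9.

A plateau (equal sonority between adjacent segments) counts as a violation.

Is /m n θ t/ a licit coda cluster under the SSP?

no

/m/ — nasal, sonority 5.
/n/ — nasal, sonority 5.
/θ/ — voiceless fricative, sonority 3.
/t/ — voiceless plosive, sonority 1.
The profile is 5-5-3-1. Between /m/ (5) and /n/ (5) sonority does not fall, so the cluster violates the SSP.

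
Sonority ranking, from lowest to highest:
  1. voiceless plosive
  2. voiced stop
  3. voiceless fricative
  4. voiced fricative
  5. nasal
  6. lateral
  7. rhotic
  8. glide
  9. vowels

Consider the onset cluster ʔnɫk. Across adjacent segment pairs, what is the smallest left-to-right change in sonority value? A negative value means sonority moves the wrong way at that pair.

/ʔ/ is a voiceless plosive (sonority 1).
/n/ is a nasal (sonority 5).
/ɫ/ is a lateral (sonority 6).
/k/ is a voiceless plosive (sonority 1).
/ʔ/→/n/: change +4.
/n/→/ɫ/: change +1.
/ɫ/→/k/: change -5.
Minimum = -5.

-5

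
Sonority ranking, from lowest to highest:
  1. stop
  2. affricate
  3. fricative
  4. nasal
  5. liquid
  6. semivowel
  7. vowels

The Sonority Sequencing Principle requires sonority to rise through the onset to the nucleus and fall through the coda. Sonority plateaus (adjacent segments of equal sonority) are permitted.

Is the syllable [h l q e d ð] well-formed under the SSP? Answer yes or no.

no

Onset: /h/ is a fricative (sonority 3), /l/ is a liquid (sonority 5), /q/ is a stop (sonority 1); then the nucleus /e/ (sonority 7).
Onset profile 3-5-1-7 — does not rise throughout.
Coda: /d/ is a stop (sonority 1), /ð/ is a fricative (sonority 3).
Coda profile 7-1-3 — does not fall throughout.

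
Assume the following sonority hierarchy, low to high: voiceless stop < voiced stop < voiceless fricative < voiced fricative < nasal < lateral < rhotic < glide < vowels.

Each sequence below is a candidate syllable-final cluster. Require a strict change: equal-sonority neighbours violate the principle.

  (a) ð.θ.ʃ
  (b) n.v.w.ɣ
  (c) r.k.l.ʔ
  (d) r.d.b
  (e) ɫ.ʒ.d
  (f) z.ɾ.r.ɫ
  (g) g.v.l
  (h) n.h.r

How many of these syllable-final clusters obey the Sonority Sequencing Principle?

1

(a) ð.θ.ʃ: profile 4-3-3 — violates.
(b) n.v.w.ɣ: profile 5-4-8-4 — violates.
(c) r.k.l.ʔ: profile 7-1-6-1 — violates.
(d) r.d.b: profile 7-2-2 — violates.
(e) ɫ.ʒ.d: profile 6-4-2 — obeys.
(f) z.ɾ.r.ɫ: profile 4-7-7-6 — violates.
(g) g.v.l: profile 2-4-6 — violates.
(h) n.h.r: profile 5-3-7 — violates.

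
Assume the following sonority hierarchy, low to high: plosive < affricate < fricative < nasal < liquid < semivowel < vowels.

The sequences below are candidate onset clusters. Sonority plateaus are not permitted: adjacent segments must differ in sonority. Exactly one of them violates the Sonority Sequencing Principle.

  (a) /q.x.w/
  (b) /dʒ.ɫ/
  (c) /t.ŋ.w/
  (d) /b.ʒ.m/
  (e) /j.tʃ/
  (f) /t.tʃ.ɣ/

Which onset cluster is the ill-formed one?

e

(a) sonority 1-3-6: well-formed.
(b) sonority 2-5: well-formed.
(c) sonority 1-4-6: well-formed.
(d) sonority 1-3-4: well-formed.
(e) sonority 6-2: ill-formed.
(f) sonority 1-2-3: well-formed.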